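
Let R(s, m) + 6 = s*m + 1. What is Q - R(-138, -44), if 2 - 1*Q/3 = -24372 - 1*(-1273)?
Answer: 63236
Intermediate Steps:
R(s, m) = -5 + m*s (R(s, m) = -6 + (s*m + 1) = -6 + (m*s + 1) = -6 + (1 + m*s) = -5 + m*s)
Q = 69303 (Q = 6 - 3*(-24372 - 1*(-1273)) = 6 - 3*(-24372 + 1273) = 6 - 3*(-23099) = 6 + 69297 = 69303)
Q - R(-138, -44) = 69303 - (-5 - 44*(-138)) = 69303 - (-5 + 6072) = 69303 - 1*6067 = 69303 - 6067 = 63236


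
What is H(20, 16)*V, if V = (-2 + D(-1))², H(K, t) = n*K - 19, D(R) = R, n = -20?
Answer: -3771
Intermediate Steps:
H(K, t) = -19 - 20*K (H(K, t) = -20*K - 19 = -19 - 20*K)
V = 9 (V = (-2 - 1)² = (-3)² = 9)
H(20, 16)*V = (-19 - 20*20)*9 = (-19 - 400)*9 = -419*9 = -3771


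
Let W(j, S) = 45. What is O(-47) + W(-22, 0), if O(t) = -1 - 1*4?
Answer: 40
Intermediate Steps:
O(t) = -5 (O(t) = -1 - 4 = -5)
O(-47) + W(-22, 0) = -5 + 45 = 40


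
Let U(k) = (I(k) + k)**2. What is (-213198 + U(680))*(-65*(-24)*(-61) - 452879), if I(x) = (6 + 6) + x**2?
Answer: -117529148727271374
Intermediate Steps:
I(x) = 12 + x**2
U(k) = (12 + k + k**2)**2 (U(k) = ((12 + k**2) + k)**2 = (12 + k + k**2)**2)
(-213198 + U(680))*(-65*(-24)*(-61) - 452879) = (-213198 + (12 + 680 + 680**2)**2)*(-65*(-24)*(-61) - 452879) = (-213198 + (12 + 680 + 462400)**2)*(1560*(-61) - 452879) = (-213198 + 463092**2)*(-95160 - 452879) = (-213198 + 214454200464)*(-548039) = 214453987266*(-548039) = -117529148727271374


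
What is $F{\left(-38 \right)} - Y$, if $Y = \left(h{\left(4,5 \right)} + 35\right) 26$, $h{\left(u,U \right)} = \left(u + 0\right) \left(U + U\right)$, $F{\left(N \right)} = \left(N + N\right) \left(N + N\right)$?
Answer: $3826$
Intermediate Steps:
$F{\left(N \right)} = 4 N^{2}$ ($F{\left(N \right)} = 2 N 2 N = 4 N^{2}$)
$h{\left(u,U \right)} = 2 U u$ ($h{\left(u,U \right)} = u 2 U = 2 U u$)
$Y = 1950$ ($Y = \left(2 \cdot 5 \cdot 4 + 35\right) 26 = \left(40 + 35\right) 26 = 75 \cdot 26 = 1950$)
$F{\left(-38 \right)} - Y = 4 \left(-38\right)^{2} - 1950 = 4 \cdot 1444 - 1950 = 5776 - 1950 = 3826$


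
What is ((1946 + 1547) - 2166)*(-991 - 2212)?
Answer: -4250381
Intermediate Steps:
((1946 + 1547) - 2166)*(-991 - 2212) = (3493 - 2166)*(-3203) = 1327*(-3203) = -4250381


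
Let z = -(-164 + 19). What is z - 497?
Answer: -352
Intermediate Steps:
z = 145 (z = -1*(-145) = 145)
z - 497 = 145 - 497 = -352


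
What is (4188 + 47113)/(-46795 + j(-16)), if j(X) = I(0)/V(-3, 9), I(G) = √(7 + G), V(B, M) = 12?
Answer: -49384394640/45046738799 - 615612*√7/315327171593 ≈ -1.0963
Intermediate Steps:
j(X) = √7/12 (j(X) = √(7 + 0)/12 = √7*(1/12) = √7/12)
(4188 + 47113)/(-46795 + j(-16)) = (4188 + 47113)/(-46795 + √7/12) = 51301/(-46795 + √7/12)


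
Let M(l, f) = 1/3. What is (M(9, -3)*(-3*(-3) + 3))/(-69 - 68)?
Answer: -4/137 ≈ -0.029197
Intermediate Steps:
M(l, f) = ⅓
(M(9, -3)*(-3*(-3) + 3))/(-69 - 68) = ((-3*(-3) + 3)/3)/(-69 - 68) = ((9 + 3)/3)/(-137) = ((⅓)*12)*(-1/137) = 4*(-1/137) = -4/137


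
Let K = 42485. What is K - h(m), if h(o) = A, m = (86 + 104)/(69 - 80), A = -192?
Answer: 42677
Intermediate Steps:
m = -190/11 (m = 190/(-11) = 190*(-1/11) = -190/11 ≈ -17.273)
h(o) = -192
K - h(m) = 42485 - 1*(-192) = 42485 + 192 = 42677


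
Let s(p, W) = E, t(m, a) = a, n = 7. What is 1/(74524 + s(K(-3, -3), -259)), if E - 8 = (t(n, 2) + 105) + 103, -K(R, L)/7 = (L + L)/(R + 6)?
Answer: 1/74742 ≈ 1.3379e-5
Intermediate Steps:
K(R, L) = -14*L/(6 + R) (K(R, L) = -7*(L + L)/(R + 6) = -7*2*L/(6 + R) = -14*L/(6 + R))
E = 218 (E = 8 + ((2 + 105) + 103) = 8 + (107 + 103) = 8 + 210 = 218)
s(p, W) = 218
1/(74524 + s(K(-3, -3), -259)) = 1/(74524 + 218) = 1/74742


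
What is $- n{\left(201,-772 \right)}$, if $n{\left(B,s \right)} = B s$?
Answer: $155172$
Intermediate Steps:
$- n{\left(201,-772 \right)} = - 201 \left(-772\right) = \left(-1\right) \left(-155172\right) = 155172$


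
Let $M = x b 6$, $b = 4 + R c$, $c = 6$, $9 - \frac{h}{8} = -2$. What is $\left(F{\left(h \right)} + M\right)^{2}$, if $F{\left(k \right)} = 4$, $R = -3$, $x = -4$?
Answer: $115600$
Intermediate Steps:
$h = 88$ ($h = 72 - -16 = 72 + 16 = 88$)
$b = -14$ ($b = 4 - 18 = -14$)
$M = 336$ ($M = \left(-4\right) \left(-14\right) 6 = 56 \cdot 6 = 336$)
$\left(F{\left(h \right)} + M\right)^{2} = \left(4 + 336\right)^{2} = 340^{2} = 115600$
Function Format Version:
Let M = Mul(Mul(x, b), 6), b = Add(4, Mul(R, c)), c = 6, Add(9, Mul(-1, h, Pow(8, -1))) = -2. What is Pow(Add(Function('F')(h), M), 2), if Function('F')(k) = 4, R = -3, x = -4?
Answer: 115600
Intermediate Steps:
h = 88 (h = Add(72, Mul(-8, -2)) = Add(72, 16) = 88)
b = -14 (b = Add(4, Mul(-3, 6)) = Add(4, -18) = -14)
M = 336 (M = Mul(Mul(-4, -14), 6) = Mul(56, 6) = 336)
Pow(Add(Function('F')(h), M), 2) = Pow(Add(4, 336), 2) = Pow(340, 2) = 115600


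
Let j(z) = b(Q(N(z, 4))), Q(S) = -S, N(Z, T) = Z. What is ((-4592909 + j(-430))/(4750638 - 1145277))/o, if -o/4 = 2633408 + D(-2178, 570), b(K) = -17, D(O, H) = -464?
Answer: 2296463/18985427225568 ≈ 1.2096e-7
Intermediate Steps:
j(z) = -17
o = -10531776 (o = -4*(2633408 - 464) = -4*2632944 = -10531776)
((-4592909 + j(-430))/(4750638 - 1145277))/o = ((-4592909 - 17)/(4750638 - 1145277))/(-10531776) = -4592926/3605361*(-1/10531776) = 2296463/18985427225568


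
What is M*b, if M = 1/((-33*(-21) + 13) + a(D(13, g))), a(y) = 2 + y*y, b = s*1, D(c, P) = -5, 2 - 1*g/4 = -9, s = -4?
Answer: -4/733 ≈ -0.0054570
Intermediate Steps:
g = 44 (g = 8 - 4*(-9) = 8 + 36 = 44)
b = -4 (b = -4*1 = -4)
a(y) = 2 + y**2
M = 1/733 (M = 1/((-33*(-21) + 13) + (2 + (-5)**2)) = 1/((693 + 13) + (2 + 25)) = 1/(706 + 27) = 1/733 ≈ 0.0013643)
M*b = (1/733)*(-4) = -4/733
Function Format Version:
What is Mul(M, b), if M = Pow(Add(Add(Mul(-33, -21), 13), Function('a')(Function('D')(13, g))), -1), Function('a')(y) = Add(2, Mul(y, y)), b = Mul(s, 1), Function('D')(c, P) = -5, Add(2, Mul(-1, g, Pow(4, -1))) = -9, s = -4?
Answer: Rational(-4, 733) ≈ -0.0054570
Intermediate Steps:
g = 44 (g = Add(8, Mul(-4, -9)) = Add(8, 36) = 44)
b = -4 (b = Mul(-4, 1) = -4)
Function('a')(y) = Add(2, Pow(y, 2))
M = Rational(1, 733) (M = Pow(Add(Add(Mul(-33, -21), 13), Add(2, Pow(-5, 2))), -1) = Pow(Add(Add(693, 13), Add(2, 25)), -1) = Pow(Add(706, 27), -1) = Pow(733, -1) = Rational(1, 733) ≈ 0.0013643)
Mul(M, b) = Mul(Rational(1, 733), -4) = Rational(-4, 733)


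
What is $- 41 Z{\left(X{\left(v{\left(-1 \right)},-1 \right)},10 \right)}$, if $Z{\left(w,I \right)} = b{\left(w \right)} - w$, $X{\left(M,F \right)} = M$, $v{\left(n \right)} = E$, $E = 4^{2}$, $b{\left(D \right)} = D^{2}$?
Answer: $-9840$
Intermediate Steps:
$E = 16$
$v{\left(n \right)} = 16$
$Z{\left(w,I \right)} = w^{2} - w$
$- 41 Z{\left(X{\left(v{\left(-1 \right)},-1 \right)},10 \right)} = - 41 \cdot 16 \left(-1 + 16\right) = - 41 \cdot 16 \cdot 15 = \left(-41\right) 240 = -9840$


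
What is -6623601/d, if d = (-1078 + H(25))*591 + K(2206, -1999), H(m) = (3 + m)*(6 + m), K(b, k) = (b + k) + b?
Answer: 6623601/121697 ≈ 54.427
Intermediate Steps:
K(b, k) = k + 2*b
d = -121697 (d = (-1078 + (18 + 25² + 9*25))*591 + (-1999 + 2*2206) = (-1078 + (18 + 625 + 225))*591 + (-1999 + 4412) = (-1078 + 868)*591 + 2413 = -210*591 + 2413 = -124110 + 2413 = -121697)
-6623601/d = -6623601/(-121697) = -6623601*(-1/121697) = 6623601/121697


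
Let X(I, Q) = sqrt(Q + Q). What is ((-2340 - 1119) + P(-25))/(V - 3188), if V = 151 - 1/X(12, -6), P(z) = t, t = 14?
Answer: 125549580/110680429 + 6890*I*sqrt(3)/110680429 ≈ 1.1343 + 0.00010782*I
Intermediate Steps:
X(I, Q) = sqrt(2)*sqrt(Q) (X(I, Q) = sqrt(2*Q) = sqrt(2)*sqrt(Q))
P(z) = 14
V = 151 + I*sqrt(3)/6 (V = 151 - 1/(sqrt(2)*sqrt(-6)) = 151 - 1/(sqrt(2)*(I*sqrt(6))) = 151 - 1/(2*I*sqrt(3)) = 151 - (-1)*I*sqrt(3)/6 = 151 + I*sqrt(3)/6 ≈ 151.0 + 0.28868*I)
((-2340 - 1119) + P(-25))/(V - 3188) = ((-2340 - 1119) + 14)/((151 + I*sqrt(3)/6) - 3188) = (-3459 + 14)/(-3037 + I*sqrt(3)/6) = -3445/(-3037 + I*sqrt(3)/6)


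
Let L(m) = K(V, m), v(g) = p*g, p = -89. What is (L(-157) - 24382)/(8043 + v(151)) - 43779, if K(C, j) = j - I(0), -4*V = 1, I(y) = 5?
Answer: -59051735/1349 ≈ -43774.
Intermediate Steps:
V = -¼ (V = -¼*1 = -¼ ≈ -0.25000)
v(g) = -89*g
K(C, j) = -5 + j (K(C, j) = j - 1*5 = j - 5 = -5 + j)
L(m) = -5 + m
(L(-157) - 24382)/(8043 + v(151)) - 43779 = ((-5 - 157) - 24382)/(8043 - 89*151) - 43779 = (-162 - 24382)/(8043 - 13439) - 43779 = -24544/(-5396) - 43779 = -24544*(-1/5396) - 43779 = 6136/1349 - 43779 = -59051735/1349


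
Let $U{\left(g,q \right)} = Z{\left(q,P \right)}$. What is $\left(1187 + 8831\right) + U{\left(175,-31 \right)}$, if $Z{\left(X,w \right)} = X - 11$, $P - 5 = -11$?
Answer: $9976$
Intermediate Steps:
$P = -6$ ($P = 5 - 11 = -6$)
$Z{\left(X,w \right)} = -11 + X$
$U{\left(g,q \right)} = -11 + q$
$\left(1187 + 8831\right) + U{\left(175,-31 \right)} = \left(1187 + 8831\right) - 42 = 10018 - 42 = 9976$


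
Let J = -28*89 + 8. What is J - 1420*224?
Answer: -320564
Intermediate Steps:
J = -2484 (J = -2492 + 8 = -2484)
J - 1420*224 = -2484 - 1420*224 = -2484 - 318080 = -320564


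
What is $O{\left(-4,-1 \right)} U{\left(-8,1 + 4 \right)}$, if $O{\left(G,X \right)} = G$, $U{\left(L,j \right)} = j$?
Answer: $-20$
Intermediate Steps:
$O{\left(-4,-1 \right)} U{\left(-8,1 + 4 \right)} = - 4 \left(1 + 4\right) = \left(-4\right) 5 = -20$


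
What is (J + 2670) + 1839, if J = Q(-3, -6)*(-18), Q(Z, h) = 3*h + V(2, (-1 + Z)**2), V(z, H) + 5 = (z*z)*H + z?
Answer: 3735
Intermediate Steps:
V(z, H) = -5 + z + H*z**2 (V(z, H) = -5 + ((z*z)*H + z) = -5 + (z**2*H + z) = -5 + (H*z**2 + z) = -5 + (z + H*z**2) = -5 + z + H*z**2)
Q(Z, h) = -3 + 3*h + 4*(-1 + Z)**2 (Q(Z, h) = 3*h + (-5 + 2 + (-1 + Z)**2*2**2) = 3*h + (-5 + 2 + (-1 + Z)**2*4) = 3*h + (-5 + 2 + 4*(-1 + Z)**2) = 3*h + (-3 + 4*(-1 + Z)**2) = -3 + 3*h + 4*(-1 + Z)**2)
J = -774 (J = (-3 + 3*(-6) + 4*(-1 - 3)**2)*(-18) = (-3 - 18 + 4*(-4)**2)*(-18) = (-3 - 18 + 4*16)*(-18) = (-3 - 18 + 64)*(-18) = 43*(-18) = -774)
(J + 2670) + 1839 = (-774 + 2670) + 1839 = 1896 + 1839 = 3735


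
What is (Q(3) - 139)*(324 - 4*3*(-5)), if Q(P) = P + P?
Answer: -51072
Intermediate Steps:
Q(P) = 2*P
(Q(3) - 139)*(324 - 4*3*(-5)) = (2*3 - 139)*(324 - 4*3*(-5)) = (6 - 139)*(324 - 12*(-5)) = -133*(324 + 60) = -133*384 = -51072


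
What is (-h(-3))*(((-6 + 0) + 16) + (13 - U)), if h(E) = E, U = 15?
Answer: 24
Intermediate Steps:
(-h(-3))*(((-6 + 0) + 16) + (13 - U)) = (-1*(-3))*(((-6 + 0) + 16) + (13 - 1*15)) = 3*((-6 + 16) + (13 - 15)) = 3*(10 - 2) = 3*8 = 24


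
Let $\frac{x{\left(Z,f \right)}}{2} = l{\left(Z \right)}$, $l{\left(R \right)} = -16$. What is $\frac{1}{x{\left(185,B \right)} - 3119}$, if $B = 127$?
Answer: $- \frac{1}{3151} \approx -0.00031736$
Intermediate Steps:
$x{\left(Z,f \right)} = -32$ ($x{\left(Z,f \right)} = 2 \left(-16\right) = -32$)
$\frac{1}{x{\left(185,B \right)} - 3119} = \frac{1}{-32 - 3119} = \frac{1}{-3151} = - \frac{1}{3151}$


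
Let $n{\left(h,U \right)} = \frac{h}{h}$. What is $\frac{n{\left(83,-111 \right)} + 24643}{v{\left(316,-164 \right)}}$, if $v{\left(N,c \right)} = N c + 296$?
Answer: $- \frac{6161}{12882} \approx -0.47826$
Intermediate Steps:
$n{\left(h,U \right)} = 1$
$v{\left(N,c \right)} = 296 + N c$
$\frac{n{\left(83,-111 \right)} + 24643}{v{\left(316,-164 \right)}} = \frac{1 + 24643}{296 + 316 \left(-164\right)} = \frac{24644}{296 - 51824} = \frac{24644}{-51528} = 24644 \left(- \frac{1}{51528}\right) = - \frac{6161}{12882}$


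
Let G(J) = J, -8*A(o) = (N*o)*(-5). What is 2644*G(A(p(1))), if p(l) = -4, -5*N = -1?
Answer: -1322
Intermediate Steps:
N = ⅕ (N = -⅕*(-1) = ⅕ ≈ 0.20000)
A(o) = o/8 (A(o) = -o/5*(-5)/8 = -(-1)*o/8 = o/8)
2644*G(A(p(1))) = 2644*((⅛)*(-4)) = 2644*(-½) = -1322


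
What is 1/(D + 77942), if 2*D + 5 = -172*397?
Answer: 2/87595 ≈ 2.2832e-5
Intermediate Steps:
D = -68289/2 (D = -5/2 + (-172*397)/2 = -5/2 + (1/2)*(-68284) = -5/2 - 34142 = -68289/2 ≈ -34145.)
1/(D + 77942) = 1/(-68289/2 + 77942) = 1/(87595/2) = 2/87595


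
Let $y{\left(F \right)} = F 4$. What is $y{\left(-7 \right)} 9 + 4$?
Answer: $-248$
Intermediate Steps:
$y{\left(F \right)} = 4 F$
$y{\left(-7 \right)} 9 + 4 = 4 \left(-7\right) 9 + 4 = \left(-28\right) 9 + 4 = -252 + 4 = -248$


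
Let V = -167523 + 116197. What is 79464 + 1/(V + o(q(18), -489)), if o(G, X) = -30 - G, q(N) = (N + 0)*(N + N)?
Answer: 4132445855/52004 ≈ 79464.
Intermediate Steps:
q(N) = 2*N² (q(N) = N*(2*N) = 2*N²)
V = -51326
79464 + 1/(V + o(q(18), -489)) = 79464 + 1/(-51326 + (-30 - 2*18²)) = 79464 + 1/(-51326 + (-30 - 2*324)) = 79464 + 1/(-51326 + (-30 - 1*648)) = 79464 + 1/(-51326 + (-30 - 648)) = 79464 + 1/(-51326 - 678) = 79464 + 1/(-52004) = 79464 - 1/52004 = 4132445855/52004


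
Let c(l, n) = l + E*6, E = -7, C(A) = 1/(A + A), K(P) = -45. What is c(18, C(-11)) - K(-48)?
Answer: 21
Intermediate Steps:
C(A) = 1/(2*A)
c(l, n) = -42 + l (c(l, n) = l - 7*6 = l - 42 = -42 + l)
c(18, C(-11)) - K(-48) = (-42 + 18) - 1*(-45) = -24 + 45 = 21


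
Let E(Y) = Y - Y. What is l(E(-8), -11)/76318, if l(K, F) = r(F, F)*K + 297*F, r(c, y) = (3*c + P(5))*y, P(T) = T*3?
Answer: -297/6938 ≈ -0.042808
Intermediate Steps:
E(Y) = 0
P(T) = 3*T
r(c, y) = y*(15 + 3*c) (r(c, y) = (3*c + 3*5)*y = (3*c + 15)*y = (15 + 3*c)*y = y*(15 + 3*c))
l(K, F) = 297*F + 3*F*K*(5 + F) (l(K, F) = (3*F*(5 + F))*K + 297*F = 3*F*K*(5 + F) + 297*F = 297*F + 3*F*K*(5 + F))
l(E(-8), -11)/76318 = (3*(-11)*(99 + 0*(5 - 11)))/76318 = (3*(-11)*(99 + 0*(-6)))*(1/76318) = (3*(-11)*(99 + 0))*(1/76318) = (3*(-11)*99)*(1/76318) = -3267*1/76318 = -297/6938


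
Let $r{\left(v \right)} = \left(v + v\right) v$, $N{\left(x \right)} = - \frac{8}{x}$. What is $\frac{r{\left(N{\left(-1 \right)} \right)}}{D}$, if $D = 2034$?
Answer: $\frac{64}{1017} \approx 0.06293$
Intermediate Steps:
$r{\left(v \right)} = 2 v^{2}$ ($r{\left(v \right)} = 2 v v = 2 v^{2}$)
$\frac{r{\left(N{\left(-1 \right)} \right)}}{D} = \frac{2 \left(- \frac{8}{-1}\right)^{2}}{2034} = 2 \left(\left(-8\right) \left(-1\right)\right)^{2} \cdot \frac{1}{2034} = 2 \cdot 8^{2} \cdot \frac{1}{2034} = 2 \cdot 64 \cdot \frac{1}{2034} = 128 \cdot \frac{1}{2034} = \frac{64}{1017}$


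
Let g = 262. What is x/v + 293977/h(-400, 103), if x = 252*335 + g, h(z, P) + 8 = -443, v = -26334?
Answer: -353626450/539847 ≈ -655.05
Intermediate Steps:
h(z, P) = -451 (h(z, P) = -8 - 443 = -451)
x = 84682 (x = 252*335 + 262 = 84420 + 262 = 84682)
x/v + 293977/h(-400, 103) = 84682/(-26334) + 293977/(-451) = 84682*(-1/26334) + 293977*(-1/451) = -42341/13167 - 293977/451 = -353626450/539847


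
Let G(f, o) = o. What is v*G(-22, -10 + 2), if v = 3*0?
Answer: 0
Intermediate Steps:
v = 0
v*G(-22, -10 + 2) = 0*(-10 + 2) = 0*(-8) = 0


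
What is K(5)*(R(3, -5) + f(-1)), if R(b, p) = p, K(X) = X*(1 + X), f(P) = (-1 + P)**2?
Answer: -30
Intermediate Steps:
K(5)*(R(3, -5) + f(-1)) = (5*(1 + 5))*(-5 + (-1 - 1)**2) = (5*6)*(-5 + (-2)**2) = 30*(-5 + 4) = 30*(-1) = -30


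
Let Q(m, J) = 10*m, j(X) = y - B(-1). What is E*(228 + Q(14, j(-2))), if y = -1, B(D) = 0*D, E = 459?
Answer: 168912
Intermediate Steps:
B(D) = 0
j(X) = -1 (j(X) = -1 - 1*0 = -1 + 0 = -1)
E*(228 + Q(14, j(-2))) = 459*(228 + 10*14) = 459*(228 + 140) = 459*368 = 168912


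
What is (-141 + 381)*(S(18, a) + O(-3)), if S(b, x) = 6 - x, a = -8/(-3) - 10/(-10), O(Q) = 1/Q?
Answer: 480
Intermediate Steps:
a = 11/3 (a = -8*(-⅓) - 10*(-⅒) = 8/3 + 1 = 11/3 ≈ 3.6667)
(-141 + 381)*(S(18, a) + O(-3)) = (-141 + 381)*((6 - 1*11/3) + 1/(-3)) = 240*((6 - 11/3) - ⅓) = 240*(7/3 - ⅓) = 240*2 = 480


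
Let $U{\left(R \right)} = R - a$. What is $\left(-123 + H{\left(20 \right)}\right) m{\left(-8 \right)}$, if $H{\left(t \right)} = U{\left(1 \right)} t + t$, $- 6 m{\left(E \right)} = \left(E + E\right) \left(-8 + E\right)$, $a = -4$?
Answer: $128$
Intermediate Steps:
$m{\left(E \right)} = - \frac{E \left(-8 + E\right)}{3}$ ($m{\left(E \right)} = - \frac{\left(E + E\right) \left(-8 + E\right)}{6} = - \frac{2 E \left(-8 + E\right)}{6} = - \frac{E \left(-8 + E\right)}{3}$)
$U{\left(R \right)} = 4 + R$ ($U{\left(R \right)} = R - -4 = R + 4 = 4 + R$)
$H{\left(t \right)} = 6 t$ ($H{\left(t \right)} = \left(4 + 1\right) t + t = 5 t + t = 6 t$)
$\left(-123 + H{\left(20 \right)}\right) m{\left(-8 \right)} = \left(-123 + 6 \cdot 20\right) \frac{1}{3} \left(-8\right) \left(8 - -8\right) = \left(-123 + 120\right) \frac{1}{3} \left(-8\right) \left(8 + 8\right) = - 3 \cdot \frac{1}{3} \left(-8\right) 16 = \left(-3\right) \left(- \frac{128}{3}\right) = 128$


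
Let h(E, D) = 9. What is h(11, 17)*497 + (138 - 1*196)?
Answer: 4415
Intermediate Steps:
h(11, 17)*497 + (138 - 1*196) = 9*497 + (138 - 1*196) = 4473 + (138 - 196) = 4473 - 58 = 4415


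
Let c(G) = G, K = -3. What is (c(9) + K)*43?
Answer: 258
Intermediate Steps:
(c(9) + K)*43 = (9 - 3)*43 = 6*43 = 258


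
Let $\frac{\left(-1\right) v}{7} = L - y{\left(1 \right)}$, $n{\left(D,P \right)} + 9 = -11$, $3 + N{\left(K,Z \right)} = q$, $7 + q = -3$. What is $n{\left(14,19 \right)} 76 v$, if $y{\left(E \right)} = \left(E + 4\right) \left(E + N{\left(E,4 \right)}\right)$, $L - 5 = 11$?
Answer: $808640$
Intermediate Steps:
$L = 16$ ($L = 5 + 11 = 16$)
$q = -10$ ($q = -7 - 3 = -10$)
$N{\left(K,Z \right)} = -13$ ($N{\left(K,Z \right)} = -3 - 10 = -13$)
$n{\left(D,P \right)} = -20$ ($n{\left(D,P \right)} = -9 - 11 = -20$)
$y{\left(E \right)} = \left(-13 + E\right) \left(4 + E\right)$ ($y{\left(E \right)} = \left(E + 4\right) \left(E - 13\right) = \left(4 + E\right) \left(-13 + E\right) = \left(-13 + E\right) \left(4 + E\right)$)
$v = -532$ ($v = - 7 \left(16 - \left(-52 + 1^{2} - 9\right)\right) = - 7 \left(16 - \left(-52 + 1 - 9\right)\right) = - 7 \left(16 - -60\right) = - 7 \left(16 + 60\right) = \left(-7\right) 76 = -532$)
$n{\left(14,19 \right)} 76 v = - 20 \cdot 76 \left(-532\right) = \left(-20\right) \left(-40432\right) = 808640$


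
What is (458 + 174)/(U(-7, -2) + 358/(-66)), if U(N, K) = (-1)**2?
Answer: -10428/73 ≈ -142.85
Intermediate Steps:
U(N, K) = 1
(458 + 174)/(U(-7, -2) + 358/(-66)) = (458 + 174)/(1 + 358/(-66)) = 632/(1 + 358*(-1/66)) = 632/(1 - 179/33) = 632/(-146/33) = 632*(-33/146) = -10428/73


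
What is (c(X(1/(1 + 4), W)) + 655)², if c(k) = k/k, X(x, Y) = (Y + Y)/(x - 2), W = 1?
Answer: 430336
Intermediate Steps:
X(x, Y) = 2*Y/(-2 + x) (X(x, Y) = (2*Y)/(-2 + x) = 2*Y/(-2 + x))
c(k) = 1
(c(X(1/(1 + 4), W)) + 655)² = (1 + 655)² = 656² = 430336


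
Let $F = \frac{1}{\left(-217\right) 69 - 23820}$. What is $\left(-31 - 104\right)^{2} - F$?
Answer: $\frac{707002426}{38793} \approx 18225.0$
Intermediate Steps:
$F = - \frac{1}{38793}$ ($F = \frac{1}{-14973 - 23820} = \frac{1}{-38793} = - \frac{1}{38793} \approx -2.5778 \cdot 10^{-5}$)
$\left(-31 - 104\right)^{2} - F = \left(-31 - 104\right)^{2} - - \frac{1}{38793} = \left(-135\right)^{2} + \frac{1}{38793} = 18225 + \frac{1}{38793} = \frac{707002426}{38793}$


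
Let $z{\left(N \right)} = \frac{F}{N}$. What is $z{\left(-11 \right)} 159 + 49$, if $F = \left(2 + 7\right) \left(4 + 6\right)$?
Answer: $- \frac{13771}{11} \approx -1251.9$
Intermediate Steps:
$F = 90$ ($F = 9 \cdot 10 = 90$)
$z{\left(N \right)} = \frac{90}{N}$
$z{\left(-11 \right)} 159 + 49 = \frac{90}{-11} \cdot 159 + 49 = 90 \left(- \frac{1}{11}\right) 159 + 49 = \left(- \frac{90}{11}\right) 159 + 49 = - \frac{14310}{11} + 49 = - \frac{13771}{11}$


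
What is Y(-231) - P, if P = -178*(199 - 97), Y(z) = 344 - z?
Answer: 18731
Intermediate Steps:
P = -18156 (P = -178*102 = -18156)
Y(-231) - P = (344 - 1*(-231)) - 1*(-18156) = (344 + 231) + 18156 = 575 + 18156 = 18731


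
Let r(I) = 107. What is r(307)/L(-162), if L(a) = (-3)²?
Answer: 107/9 ≈ 11.889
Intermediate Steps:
L(a) = 9
r(307)/L(-162) = 107/9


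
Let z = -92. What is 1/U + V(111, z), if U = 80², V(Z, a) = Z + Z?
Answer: 1420801/6400 ≈ 222.00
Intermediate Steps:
V(Z, a) = 2*Z
U = 6400
1/U + V(111, z) = 1/6400 + 2*111 = 1/6400 + 222 = 1420801/6400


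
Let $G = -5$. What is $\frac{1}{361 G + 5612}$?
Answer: $\frac{1}{3807} \approx 0.00026267$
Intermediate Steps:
$\frac{1}{361 G + 5612} = \frac{1}{361 \left(-5\right) + 5612} = \frac{1}{-1805 + 5612} = \frac{1}{3807}$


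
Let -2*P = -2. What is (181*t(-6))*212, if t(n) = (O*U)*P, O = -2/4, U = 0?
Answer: 0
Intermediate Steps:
P = 1 (P = -1/2*(-2) = 1)
O = -1/2 (O = -2*1/4 = -1/2 ≈ -0.50000)
t(n) = 0 (t(n) = -1/2*0*1 = 0*1 = 0)
(181*t(-6))*212 = (181*0)*212 = 0*212 = 0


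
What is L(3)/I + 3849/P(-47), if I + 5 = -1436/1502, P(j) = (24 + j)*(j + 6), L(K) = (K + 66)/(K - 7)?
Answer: 39243875/5624052 ≈ 6.9779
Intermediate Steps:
L(K) = (66 + K)/(-7 + K)
P(j) = (6 + j)*(24 + j) (P(j) = (24 + j)*(6 + j) = (6 + j)*(24 + j))
I = -4473/751 (I = -5 - 1436/1502 = -5 - 1436*1/1502 = -5 - 718/751 = -4473/751 ≈ -5.9561)
L(3)/I + 3849/P(-47) = ((66 + 3)/(-7 + 3))/(-4473/751) + 3849/(144 + (-47)**2 + 30*(-47)) = (69/(-4))*(-751/4473) + 3849/(144 + 2209 - 1410) = -1/4*69*(-751/4473) + 3849/943 = -69/4*(-751/4473) + 3849*(1/943) = 17273/5964 + 3849/943 = 39243875/5624052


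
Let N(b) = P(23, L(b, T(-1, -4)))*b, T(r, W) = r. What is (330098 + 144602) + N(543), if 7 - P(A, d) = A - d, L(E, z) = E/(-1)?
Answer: 171163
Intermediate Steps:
L(E, z) = -E (L(E, z) = E*(-1) = -E)
P(A, d) = 7 + d - A (P(A, d) = 7 - (A - d) = 7 + (d - A) = 7 + d - A)
N(b) = b*(-16 - b) (N(b) = (7 - b - 1*23)*b = (7 - b - 23)*b = (-16 - b)*b = b*(-16 - b))
(330098 + 144602) + N(543) = (330098 + 144602) - 1*543*(16 + 543) = 474700 - 1*543*559 = 474700 - 303537 = 171163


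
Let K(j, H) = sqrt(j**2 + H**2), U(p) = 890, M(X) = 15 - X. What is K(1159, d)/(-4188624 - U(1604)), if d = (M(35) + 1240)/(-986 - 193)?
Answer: -61*sqrt(501805201)/4939437006 ≈ -0.00027664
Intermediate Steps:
d = -1220/1179 (d = ((15 - 1*35) + 1240)/(-986 - 193) = ((15 - 35) + 1240)/(-1179) = (-20 + 1240)*(-1/1179) = 1220*(-1/1179) = -1220/1179 ≈ -1.0348)
K(j, H) = sqrt(H**2 + j**2)
K(1159, d)/(-4188624 - U(1604)) = sqrt((-1220/1179)**2 + 1159**2)/(-4188624 - 1*890) = sqrt(1488400/1390041 + 1343281)/(-4188624 - 890) = sqrt(1867217152921/1390041)/(-4189514) = (61*sqrt(501805201)/1179)*(-1/4189514) = -61*sqrt(501805201)/4939437006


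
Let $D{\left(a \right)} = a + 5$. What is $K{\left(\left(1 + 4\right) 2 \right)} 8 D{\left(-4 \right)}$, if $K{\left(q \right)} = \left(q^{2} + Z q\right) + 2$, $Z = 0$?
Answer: $816$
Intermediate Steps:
$D{\left(a \right)} = 5 + a$
$K{\left(q \right)} = 2 + q^{2}$ ($K{\left(q \right)} = \left(q^{2} + 0 q\right) + 2 = \left(q^{2} + 0\right) + 2 = q^{2} + 2 = 2 + q^{2}$)
$K{\left(\left(1 + 4\right) 2 \right)} 8 D{\left(-4 \right)} = \left(2 + \left(\left(1 + 4\right) 2\right)^{2}\right) 8 \left(5 - 4\right) = \left(2 + \left(5 \cdot 2\right)^{2}\right) 8 \cdot 1 = \left(2 + 10^{2}\right) 8 \cdot 1 = \left(2 + 100\right) 8 \cdot 1 = 102 \cdot 8 \cdot 1 = 816 \cdot 1 = 816$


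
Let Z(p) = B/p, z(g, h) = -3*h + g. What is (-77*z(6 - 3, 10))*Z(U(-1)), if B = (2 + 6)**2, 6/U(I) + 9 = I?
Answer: -221760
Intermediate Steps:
z(g, h) = g - 3*h
U(I) = 6/(-9 + I)
B = 64 (B = 8**2 = 64)
Z(p) = 64/p
(-77*z(6 - 3, 10))*Z(U(-1)) = (-77*((6 - 3) - 3*10))*(64/((6/(-9 - 1)))) = (-77*(3 - 30))*(64/((6/(-10)))) = (-77*(-27))*(64/((6*(-1/10)))) = 2079*(64/(-3/5)) = 2079*(64*(-5/3)) = 2079*(-320/3) = -221760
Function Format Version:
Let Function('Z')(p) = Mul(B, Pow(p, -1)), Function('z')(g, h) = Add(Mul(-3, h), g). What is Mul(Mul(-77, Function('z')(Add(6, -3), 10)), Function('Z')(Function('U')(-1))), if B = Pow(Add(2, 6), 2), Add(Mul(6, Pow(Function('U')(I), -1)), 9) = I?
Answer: -221760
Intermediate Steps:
Function('z')(g, h) = Add(g, Mul(-3, h))
Function('U')(I) = Mul(6, Pow(Add(-9, I), -1))
B = 64 (B = Pow(8, 2) = 64)
Function('Z')(p) = Mul(64, Pow(p, -1))
Mul(Mul(-77, Function('z')(Add(6, -3), 10)), Function('Z')(Function('U')(-1))) = Mul(Mul(-77, Add(Add(6, -3), Mul(-3, 10))), Mul(64, Pow(Mul(6, Pow(Add(-9, -1), -1)), -1))) = Mul(Mul(-77, Add(3, -30)), Mul(64, Pow(Mul(6, Pow(-10, -1)), -1))) = Mul(Mul(-77, -27), Mul(64, Pow(Mul(6, Rational(-1, 10)), -1))) = Mul(2079, Mul(64, Pow(Rational(-3, 5), -1))) = Mul(2079, Mul(64, Rational(-5, 3))) = Mul(2079, Rational(-320, 3)) = -221760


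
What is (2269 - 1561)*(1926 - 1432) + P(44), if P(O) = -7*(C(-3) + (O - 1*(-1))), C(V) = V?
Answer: 349458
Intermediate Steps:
P(O) = 14 - 7*O (P(O) = -7*(-3 + (O - 1*(-1))) = -7*(-3 + (O + 1)) = -7*(-3 + (1 + O)) = -7*(-2 + O) = 14 - 7*O)
(2269 - 1561)*(1926 - 1432) + P(44) = (2269 - 1561)*(1926 - 1432) + (14 - 7*44) = 708*494 + (14 - 308) = 349752 - 294 = 349458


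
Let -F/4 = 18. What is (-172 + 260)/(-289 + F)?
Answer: -88/361 ≈ -0.24377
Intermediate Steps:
F = -72 (F = -4*18 = -72)
(-172 + 260)/(-289 + F) = (-172 + 260)/(-289 - 72) = 88/(-361) = 88*(-1/361) = -88/361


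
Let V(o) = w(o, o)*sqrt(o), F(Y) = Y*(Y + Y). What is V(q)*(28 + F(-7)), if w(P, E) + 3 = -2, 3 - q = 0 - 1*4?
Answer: -630*sqrt(7) ≈ -1666.8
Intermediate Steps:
q = 7 (q = 3 - (0 - 1*4) = 3 - (0 - 4) = 3 - 1*(-4) = 3 + 4 = 7)
w(P, E) = -5 (w(P, E) = -3 - 2 = -5)
F(Y) = 2*Y**2 (F(Y) = Y*(2*Y) = 2*Y**2)
V(o) = -5*sqrt(o)
V(q)*(28 + F(-7)) = (-5*sqrt(7))*(28 + 2*(-7)**2) = (-5*sqrt(7))*(28 + 2*49) = (-5*sqrt(7))*(28 + 98) = -5*sqrt(7)*126 = -630*sqrt(7)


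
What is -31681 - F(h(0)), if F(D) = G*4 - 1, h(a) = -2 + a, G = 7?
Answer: -31708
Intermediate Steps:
F(D) = 27 (F(D) = 7*4 - 1 = 28 - 1 = 27)
-31681 - F(h(0)) = -31681 - 1*27 = -31681 - 27 = -31708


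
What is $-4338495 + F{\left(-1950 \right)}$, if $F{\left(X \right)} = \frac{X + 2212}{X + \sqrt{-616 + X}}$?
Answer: $- \frac{8254130163285}{1902533} - \frac{131 i \sqrt{2566}}{1902533} \approx -4.3385 \cdot 10^{6} - 0.0034879 i$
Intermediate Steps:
$F{\left(X \right)} = \frac{2212 + X}{X + \sqrt{-616 + X}}$
$-4338495 + F{\left(-1950 \right)} = -4338495 + \frac{2212 - 1950}{-1950 + \sqrt{-616 - 1950}} = -4338495 + \frac{1}{-1950 + \sqrt{-2566}} \cdot 262 = -4338495 + \frac{1}{-1950 + i \sqrt{2566}} \cdot 262 = -4338495 + \frac{262}{-1950 + i \sqrt{2566}}$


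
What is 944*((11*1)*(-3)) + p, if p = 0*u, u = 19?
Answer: -31152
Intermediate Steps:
p = 0 (p = 0*19 = 0)
944*((11*1)*(-3)) + p = 944*((11*1)*(-3)) + 0 = 944*(11*(-3)) + 0 = 944*(-33) + 0 = -31152 + 0 = -31152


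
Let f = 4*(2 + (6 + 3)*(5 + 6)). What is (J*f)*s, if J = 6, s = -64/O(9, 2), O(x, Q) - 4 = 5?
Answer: -51712/3 ≈ -17237.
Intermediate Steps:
O(x, Q) = 9 (O(x, Q) = 4 + 5 = 9)
f = 404 (f = 4*(2 + 9*11) = 4*(2 + 99) = 4*101 = 404)
s = -64/9 ≈ -7.1111
(J*f)*s = (6*404)*(-64/9) = 2424*(-64/9) = -51712/3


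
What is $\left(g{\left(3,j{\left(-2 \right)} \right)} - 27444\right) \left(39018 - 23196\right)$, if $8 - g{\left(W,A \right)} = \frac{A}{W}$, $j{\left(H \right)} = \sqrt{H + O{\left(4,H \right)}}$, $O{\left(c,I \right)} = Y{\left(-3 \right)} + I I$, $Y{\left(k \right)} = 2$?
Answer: $-434102940$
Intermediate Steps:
$O{\left(c,I \right)} = 2 + I^{2}$ ($O{\left(c,I \right)} = 2 + I I = 2 + I^{2}$)
$j{\left(H \right)} = \sqrt{2 + H + H^{2}}$ ($j{\left(H \right)} = \sqrt{H + \left(2 + H^{2}\right)} = \sqrt{2 + H + H^{2}}$)
$g{\left(W,A \right)} = 8 - \frac{A}{W}$
$\left(g{\left(3,j{\left(-2 \right)} \right)} - 27444\right) \left(39018 - 23196\right) = \left(\left(8 - \frac{\sqrt{2 - 2 + \left(-2\right)^{2}}}{3}\right) - 27444\right) \left(39018 - 23196\right) = \left(\left(8 - \sqrt{2 - 2 + 4} \cdot \frac{1}{3}\right) - 27444\right) 15822 = \left(\left(8 - \sqrt{4} \cdot \frac{1}{3}\right) - 27444\right) 15822 = \left(\left(8 - 2 \cdot \frac{1}{3}\right) - 27444\right) 15822 = \left(\left(8 - \frac{2}{3}\right) - 27444\right) 15822 = \left(\frac{22}{3} - 27444\right) 15822 = \left(- \frac{82310}{3}\right) 15822 = -434102940$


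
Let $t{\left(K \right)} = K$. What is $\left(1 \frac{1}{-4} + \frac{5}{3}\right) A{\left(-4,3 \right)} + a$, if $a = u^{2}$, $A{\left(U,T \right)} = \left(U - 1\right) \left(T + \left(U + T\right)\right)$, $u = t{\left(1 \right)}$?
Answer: $- \frac{79}{6} \approx -13.167$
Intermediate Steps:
$u = 1$
$A{\left(U,T \right)} = \left(-1 + U\right) \left(U + 2 T\right)$ ($A{\left(U,T \right)} = \left(-1 + U\right) \left(T + \left(T + U\right)\right) = \left(-1 + U\right) \left(U + 2 T\right)$)
$a = 1$ ($a = 1^{2} = 1$)
$\left(1 \frac{1}{-4} + \frac{5}{3}\right) A{\left(-4,3 \right)} + a = \left(1 \frac{1}{-4} + \frac{5}{3}\right) \left(\left(-4\right)^{2} - -4 - 6 + 2 \cdot 3 \left(-4\right)\right) + 1 = \left(1 \left(- \frac{1}{4}\right) + 5 \cdot \frac{1}{3}\right) \left(16 + 4 - 6 - 24\right) + 1 = \left(- \frac{1}{4} + \frac{5}{3}\right) \left(-10\right) + 1 = \frac{17}{12} \left(-10\right) + 1 = - \frac{85}{6} + 1 = - \frac{79}{6}$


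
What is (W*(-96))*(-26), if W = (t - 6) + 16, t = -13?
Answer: -7488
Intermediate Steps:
W = -3 (W = (-13 - 6) + 16 = -19 + 16 = -3)
(W*(-96))*(-26) = -3*(-96)*(-26) = 288*(-26) = -7488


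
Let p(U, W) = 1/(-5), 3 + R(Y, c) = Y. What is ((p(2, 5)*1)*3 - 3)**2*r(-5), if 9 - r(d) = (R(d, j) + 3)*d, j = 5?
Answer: -5184/25 ≈ -207.36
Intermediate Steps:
R(Y, c) = -3 + Y
p(U, W) = -1/5
r(d) = 9 - d**2 (r(d) = 9 - ((-3 + d) + 3)*d = 9 - d*d = 9 - d**2)
((p(2, 5)*1)*3 - 3)**2*r(-5) = (-1/5*1*3 - 3)**2*(9 - 1*(-5)**2) = (-1/5*3 - 3)**2*(9 - 1*25) = (-3/5 - 3)**2*(9 - 25) = (-18/5)**2*(-16) = (324/25)*(-16) = -5184/25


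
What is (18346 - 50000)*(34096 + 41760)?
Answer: -2401145824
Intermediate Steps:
(18346 - 50000)*(34096 + 41760) = -31654*75856 = -2401145824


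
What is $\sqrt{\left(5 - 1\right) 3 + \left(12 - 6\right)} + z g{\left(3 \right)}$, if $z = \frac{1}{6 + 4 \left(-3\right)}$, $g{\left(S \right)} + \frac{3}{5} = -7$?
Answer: $\frac{19}{15} + 3 \sqrt{2} \approx 5.5093$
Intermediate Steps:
$g{\left(S \right)} = - \frac{38}{5}$ ($g{\left(S \right)} = - \frac{3}{5} - 7 = - \frac{38}{5}$)
$z = - \frac{1}{6}$ ($z = \frac{1}{6 - 12} = \frac{1}{-6} = - \frac{1}{6} \approx -0.16667$)
$\sqrt{\left(5 - 1\right) 3 + \left(12 - 6\right)} + z g{\left(3 \right)} = \sqrt{\left(5 - 1\right) 3 + \left(12 - 6\right)} - - \frac{19}{15} = \sqrt{4 \cdot 3 + \left(12 - 6\right)} + \frac{19}{15} = \sqrt{12 + 6} + \frac{19}{15} = \sqrt{18} + \frac{19}{15} = 3 \sqrt{2} + \frac{19}{15} = \frac{19}{15} + 3 \sqrt{2}$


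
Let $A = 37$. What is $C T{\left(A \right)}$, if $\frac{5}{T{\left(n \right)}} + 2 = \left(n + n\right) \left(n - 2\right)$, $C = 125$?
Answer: $\frac{625}{2588} \approx 0.2415$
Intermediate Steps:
$T{\left(n \right)} = \frac{5}{-2 + 2 n \left(-2 + n\right)}$ ($T{\left(n \right)} = \frac{5}{-2 + \left(n + n\right) \left(n - 2\right)} = \frac{5}{-2 + 2 n \left(-2 + n\right)}$)
$C T{\left(A \right)} = 125 \frac{5}{2 \left(-1 + 37^{2} - 74\right)} = 125 \frac{5}{2 \left(-1 + 1369 - 74\right)} = 125 \frac{5}{2 \cdot 1294} = 125 \cdot \frac{5}{2} \cdot \frac{1}{1294} = 125 \cdot \frac{5}{2588} = \frac{625}{2588}$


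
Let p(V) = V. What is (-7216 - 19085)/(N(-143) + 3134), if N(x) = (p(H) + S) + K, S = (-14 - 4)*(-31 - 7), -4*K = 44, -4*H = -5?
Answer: -105204/15233 ≈ -6.9063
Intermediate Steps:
H = 5/4 (H = -1/4*(-5) = 5/4 ≈ 1.2500)
K = -11 (K = -1/4*44 = -11)
S = 684 (S = -18*(-38) = 684)
N(x) = 2697/4 (N(x) = (5/4 + 684) - 11 = 2741/4 - 11 = 2697/4)
(-7216 - 19085)/(N(-143) + 3134) = (-7216 - 19085)/(2697/4 + 3134) = -26301/15233/4 = -26301*4/15233 = -105204/15233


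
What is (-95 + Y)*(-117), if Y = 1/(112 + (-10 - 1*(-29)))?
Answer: 1455948/131 ≈ 11114.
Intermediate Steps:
Y = 1/131 (Y = 1/(112 + (-10 + 29)) = 1/(112 + 19) = 1/131 ≈ 0.0076336)
(-95 + Y)*(-117) = (-95 + 1/131)*(-117) = -12444/131*(-117) = 1455948/131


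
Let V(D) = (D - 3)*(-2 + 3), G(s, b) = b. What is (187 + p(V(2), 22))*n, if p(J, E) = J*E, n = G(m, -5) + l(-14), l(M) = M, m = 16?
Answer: -3135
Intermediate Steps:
n = -19 (n = -5 - 14 = -19)
V(D) = -3 + D (V(D) = (-3 + D)*1 = -3 + D)
p(J, E) = E*J
(187 + p(V(2), 22))*n = (187 + 22*(-3 + 2))*(-19) = (187 + 22*(-1))*(-19) = (187 - 22)*(-19) = 165*(-19) = -3135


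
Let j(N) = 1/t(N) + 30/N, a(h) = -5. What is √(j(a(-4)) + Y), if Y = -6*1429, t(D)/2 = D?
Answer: I*√858010/10 ≈ 92.629*I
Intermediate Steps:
t(D) = 2*D
j(N) = 61/(2*N) (j(N) = 1/(2*N) + 30/N = 61/(2*N))
Y = -8574
√(j(a(-4)) + Y) = √((61/2)/(-5) - 8574) = √((61/2)*(-⅕) - 8574) = √(-61/10 - 8574) = √(-85801/10) = I*√858010/10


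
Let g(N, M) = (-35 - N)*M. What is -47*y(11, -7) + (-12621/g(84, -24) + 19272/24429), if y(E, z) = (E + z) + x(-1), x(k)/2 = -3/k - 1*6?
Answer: 346297/3832 ≈ 90.370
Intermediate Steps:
x(k) = -12 - 6/k (x(k) = 2*(-3/k - 1*6) = 2*(-3/k - 6) = 2*(-6 - 3/k) = -12 - 6/k)
y(E, z) = -6 + E + z (y(E, z) = (E + z) + (-12 - 6/(-1)) = (E + z) + (-12 - 6*(-1)) = (E + z) + (-12 + 6) = (E + z) - 6 = -6 + E + z)
g(N, M) = M*(-35 - N)
-47*y(11, -7) + (-12621/g(84, -24) + 19272/24429) = -47*(-6 + 11 - 7) + (-12621*1/(24*(35 + 84)) + 19272/24429) = -47*(-2) + (-12621/((-1*(-24)*119)) + 19272*(1/24429)) = 94 + (-12621/2856 + 6424/8143) = 94 + (-12621*1/2856 + 6424/8143) = 94 + (-601/136 + 6424/8143) = 94 - 13911/3832 = 346297/3832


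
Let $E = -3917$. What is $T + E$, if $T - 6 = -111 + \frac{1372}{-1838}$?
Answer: $- \frac{3696904}{919} \approx -4022.7$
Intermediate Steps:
$T = - \frac{97181}{919}$ ($T = 6 - \left(111 - \frac{1372}{-1838}\right) = 6 + \left(-111 + 1372 \left(- \frac{1}{1838}\right)\right) = 6 - \frac{102695}{919} = - \frac{97181}{919} \approx -105.75$)
$T + E = - \frac{97181}{919} - 3917 = - \frac{3696904}{919}$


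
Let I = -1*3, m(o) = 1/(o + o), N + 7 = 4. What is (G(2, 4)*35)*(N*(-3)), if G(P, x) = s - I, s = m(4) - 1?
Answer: 5355/8 ≈ 669.38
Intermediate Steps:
N = -3 (N = -7 + 4 = -3)
m(o) = 1/(2*o)
s = -7/8 (s = (½)/4 - 1 = (½)*(¼) - 1 = ⅛ - 1 = -7/8 ≈ -0.87500)
I = -3
G(P, x) = 17/8 (G(P, x) = -7/8 - 1*(-3) = -7/8 + 3 = 17/8)
(G(2, 4)*35)*(N*(-3)) = ((17/8)*35)*(-3*(-3)) = (595/8)*9 = 5355/8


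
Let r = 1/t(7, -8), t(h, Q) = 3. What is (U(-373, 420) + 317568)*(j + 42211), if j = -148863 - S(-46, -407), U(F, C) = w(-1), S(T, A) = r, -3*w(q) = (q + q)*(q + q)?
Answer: -304823033900/9 ≈ -3.3869e+10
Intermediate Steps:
w(q) = -4*q²/3 (w(q) = -(q + q)*(q + q)/3 = -2*q*2*q/3 = -4*q²/3)
r = ⅓ (r = 1/3 = ⅓ ≈ 0.33333)
S(T, A) = ⅓
U(F, C) = -4/3 (U(F, C) = -4/3*(-1)² = -4/3*1 = -4/3)
j = -446590/3 (j = -148863 - 1*⅓ = -148863 - ⅓ = -446590/3 ≈ -1.4886e+5)
(U(-373, 420) + 317568)*(j + 42211) = (-4/3 + 317568)*(-446590/3 + 42211) = (952700/3)*(-319957/3) = -304823033900/9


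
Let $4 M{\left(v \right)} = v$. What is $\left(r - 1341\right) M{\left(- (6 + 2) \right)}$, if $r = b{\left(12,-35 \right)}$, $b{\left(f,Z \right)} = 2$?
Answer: $2678$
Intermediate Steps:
$M{\left(v \right)} = \frac{v}{4}$
$r = 2$
$\left(r - 1341\right) M{\left(- (6 + 2) \right)} = \left(2 - 1341\right) \frac{\left(-1\right) \left(6 + 2\right)}{4} = - 1339 \frac{\left(-1\right) 8}{4} = - 1339 \cdot \frac{1}{4} \left(-8\right) = \left(-1339\right) \left(-2\right) = 2678$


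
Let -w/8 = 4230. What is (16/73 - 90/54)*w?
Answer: 3575760/73 ≈ 48983.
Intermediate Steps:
w = -33840 (w = -8*4230 = -33840)
(16/73 - 90/54)*w = (16/73 - 90/54)*(-33840) = (16*(1/73) - 90*1/54)*(-33840) = (16/73 - 5/3)*(-33840) = -317/219*(-33840) = 3575760/73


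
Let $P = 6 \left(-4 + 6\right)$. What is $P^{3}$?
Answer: $1728$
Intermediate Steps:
$P = 12$ ($P = 6 \cdot 2 = 12$)
$P^{3} = 12^{3} = 1728$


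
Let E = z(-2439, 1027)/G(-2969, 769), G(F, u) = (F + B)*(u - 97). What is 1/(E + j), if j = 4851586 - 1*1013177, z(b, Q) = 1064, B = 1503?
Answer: 17592/67525291109 ≈ 2.6052e-7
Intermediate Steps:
G(F, u) = (-97 + u)*(1503 + F) (G(F, u) = (F + 1503)*(u - 97) = (1503 + F)*(-97 + u) = (-97 + u)*(1503 + F))
j = 3838409 (j = 4851586 - 1013177 = 3838409)
E = -19/17592 (E = 1064/(-145791 - 97*(-2969) + 1503*769 - 2969*769) = 1064/(-145791 + 287993 + 1155807 - 2283161) = 1064/(-985152) = 1064*(-1/985152) = -19/17592 ≈ -0.0010800)
1/(E + j) = 1/(-19/17592 + 3838409) = 1/(67525291109/17592) = 17592/67525291109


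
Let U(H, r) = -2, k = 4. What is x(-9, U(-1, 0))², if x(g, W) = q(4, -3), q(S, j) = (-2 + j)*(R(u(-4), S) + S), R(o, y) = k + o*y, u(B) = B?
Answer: 1600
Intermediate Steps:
R(o, y) = 4 + o*y
q(S, j) = (-2 + j)*(4 - 3*S) (q(S, j) = (-2 + j)*((4 - 4*S) + S) = (-2 + j)*(4 - 3*S))
x(g, W) = 40 (x(g, W) = -8 + 4*(-3) + 6*4 - 3*4*(-3) = -8 - 12 + 24 + 36 = 40)
x(-9, U(-1, 0))² = 40² = 1600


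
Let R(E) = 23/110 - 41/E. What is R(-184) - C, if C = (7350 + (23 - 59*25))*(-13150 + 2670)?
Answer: 625527729171/10120 ≈ 6.1811e+7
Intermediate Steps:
R(E) = 23/110 - 41/E (R(E) = 23*(1/110) - 41/E = 23/110 - 41/E)
C = -61811040 (C = (7350 + (23 - 1475))*(-10480) = (7350 - 1452)*(-10480) = 5898*(-10480) = -61811040)
R(-184) - C = (23/110 - 41/(-184)) - 1*(-61811040) = (23/110 - 41*(-1/184)) + 61811040 = (23/110 + 41/184) + 61811040 = 4371/10120 + 61811040 = 625527729171/10120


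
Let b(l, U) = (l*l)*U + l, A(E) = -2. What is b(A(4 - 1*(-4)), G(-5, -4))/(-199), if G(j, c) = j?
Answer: 22/199 ≈ 0.11055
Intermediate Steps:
b(l, U) = l + U*l² (b(l, U) = l²*U + l = U*l² + l = l + U*l²)
b(A(4 - 1*(-4)), G(-5, -4))/(-199) = -2*(1 - 5*(-2))/(-199) = -2*(1 + 10)*(-1/199) = -2*11*(-1/199) = -22*(-1/199) = 22/199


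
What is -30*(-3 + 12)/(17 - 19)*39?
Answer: 5265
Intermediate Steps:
-30*(-3 + 12)/(17 - 19)*39 = -270/(-2)*39 = -270*(-1)/2*39 = -30*(-9/2)*39 = 135*39 = 5265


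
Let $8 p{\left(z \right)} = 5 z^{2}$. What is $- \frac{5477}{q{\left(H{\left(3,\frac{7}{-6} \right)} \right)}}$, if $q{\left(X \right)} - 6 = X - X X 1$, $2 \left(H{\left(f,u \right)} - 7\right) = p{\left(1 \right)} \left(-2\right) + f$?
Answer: $\frac{350528}{3081} \approx 113.77$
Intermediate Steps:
$p{\left(z \right)} = \frac{5 z^{2}}{8}$
$H{\left(f,u \right)} = \frac{51}{8} + \frac{f}{2}$ ($H{\left(f,u \right)} = 7 + \frac{\frac{5 \cdot 1^{2}}{8} \left(-2\right) + f}{2} = 7 + \frac{\frac{5}{8} \cdot 1 \left(-2\right) + f}{2} = 7 + \frac{\frac{5}{8} \left(-2\right) + f}{2} = 7 + \frac{- \frac{5}{4} + f}{2} = 7 + \left(- \frac{5}{8} + \frac{f}{2}\right) = \frac{51}{8} + \frac{f}{2}$)
$q{\left(X \right)} = 6 + X - X^{2}$ ($q{\left(X \right)} = 6 + \left(X - X X 1\right) = 6 - \left(- X + X^{2} \cdot 1\right) = 6 - \left(X^{2} - X\right) = 6 + X - X^{2}$)
$- \frac{5477}{q{\left(H{\left(3,\frac{7}{-6} \right)} \right)}} = - \frac{5477}{6 + \left(\frac{51}{8} + \frac{1}{2} \cdot 3\right) - \left(\frac{51}{8} + \frac{1}{2} \cdot 3\right)^{2}} = - \frac{5477}{6 + \left(\frac{51}{8} + \frac{3}{2}\right) - \left(\frac{51}{8} + \frac{3}{2}\right)^{2}} = - \frac{5477}{6 + \frac{63}{8} - \left(\frac{63}{8}\right)^{2}} = - \frac{5477}{6 + \frac{63}{8} - \frac{3969}{64}} = - \frac{5477}{- \frac{3081}{64}} = \left(-5477\right) \left(- \frac{64}{3081}\right) = \frac{350528}{3081}$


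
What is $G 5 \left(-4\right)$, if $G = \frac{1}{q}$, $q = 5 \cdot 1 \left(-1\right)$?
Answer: $4$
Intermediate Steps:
$q = -5$ ($q = 5 \left(-1\right) = -5$)
$G = - \frac{1}{5}$ ($G = \frac{1}{-5} = - \frac{1}{5} \approx -0.2$)
$G 5 \left(-4\right) = \left(- \frac{1}{5}\right) 5 \left(-4\right) = \left(-1\right) \left(-4\right) = 4$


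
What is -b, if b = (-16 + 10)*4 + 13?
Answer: 11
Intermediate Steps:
b = -11 (b = -6*4 + 13 = -24 + 13 = -11)
-b = -1*(-11) = 11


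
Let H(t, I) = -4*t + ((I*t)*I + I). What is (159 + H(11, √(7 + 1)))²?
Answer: 41217 + 812*√2 ≈ 42365.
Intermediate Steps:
H(t, I) = I - 4*t + t*I² (H(t, I) = -4*t + (t*I² + I) = -4*t + (I + t*I²) = I - 4*t + t*I²)
(159 + H(11, √(7 + 1)))² = (159 + (√(7 + 1) - 4*11 + 11*(√(7 + 1))²))² = (159 + (√8 - 44 + 11*(√8)²))² = (159 + (2*√2 - 44 + 11*(2*√2)²))² = (159 + (2*√2 - 44 + 11*8))² = (159 + (2*√2 - 44 + 88))² = (159 + (44 + 2*√2))² = (203 + 2*√2)²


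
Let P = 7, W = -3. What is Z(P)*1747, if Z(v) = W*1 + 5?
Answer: 3494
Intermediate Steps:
Z(v) = 2 (Z(v) = -3*1 + 5 = -3 + 5 = 2)
Z(P)*1747 = 2*1747 = 3494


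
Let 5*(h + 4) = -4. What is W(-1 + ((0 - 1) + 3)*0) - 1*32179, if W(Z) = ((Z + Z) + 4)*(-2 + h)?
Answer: -160963/5 ≈ -32193.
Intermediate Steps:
h = -24/5 (h = -4 + (⅕)*(-4) = -4 - ⅘ = -24/5 ≈ -4.8000)
W(Z) = -136/5 - 68*Z/5 (W(Z) = ((Z + Z) + 4)*(-2 - 24/5) = (2*Z + 4)*(-34/5) = (4 + 2*Z)*(-34/5) = -136/5 - 68*Z/5)
W(-1 + ((0 - 1) + 3)*0) - 1*32179 = (-136/5 - 68*(-1 + ((0 - 1) + 3)*0)/5) - 1*32179 = (-136/5 - 68*(-1 + (-1 + 3)*0)/5) - 32179 = (-136/5 - 68*(-1 + 2*0)/5) - 32179 = (-136/5 - 68*(-1 + 0)/5) - 32179 = (-136/5 - 68/5*(-1)) - 32179 = (-136/5 + 68/5) - 32179 = -68/5 - 32179 = -160963/5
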